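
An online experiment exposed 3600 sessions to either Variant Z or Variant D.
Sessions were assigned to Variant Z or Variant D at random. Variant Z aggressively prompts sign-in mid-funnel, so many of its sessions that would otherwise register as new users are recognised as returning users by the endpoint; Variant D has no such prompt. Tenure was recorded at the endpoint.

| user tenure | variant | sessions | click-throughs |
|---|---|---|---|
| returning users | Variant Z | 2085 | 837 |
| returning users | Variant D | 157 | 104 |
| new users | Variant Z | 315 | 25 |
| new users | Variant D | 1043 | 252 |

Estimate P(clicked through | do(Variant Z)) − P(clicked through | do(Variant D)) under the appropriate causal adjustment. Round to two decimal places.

+0.06

The stratified and pooled comparisons disagree (Variant D wins within each user tenure; Variant Z wins overall), so the answer turns on the causal role of user tenure.
User tenure is downstream of the variant. One should not condition on a consequence of treatment, so the overall rates are the right comparison.
The causal difference is the pooled difference: 0.359 − 0.297 = +0.062.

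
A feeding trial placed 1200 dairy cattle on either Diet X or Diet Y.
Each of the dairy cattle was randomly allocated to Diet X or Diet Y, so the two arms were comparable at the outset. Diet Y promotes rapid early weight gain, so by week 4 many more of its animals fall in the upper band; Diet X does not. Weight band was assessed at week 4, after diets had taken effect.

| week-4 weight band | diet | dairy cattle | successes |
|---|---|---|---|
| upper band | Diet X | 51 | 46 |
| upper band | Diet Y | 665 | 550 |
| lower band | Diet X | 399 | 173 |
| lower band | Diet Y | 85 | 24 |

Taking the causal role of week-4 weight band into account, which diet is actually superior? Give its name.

Diet Y

The distribution of week-4 weight band is itself part of what the diet does — it is an intermediate outcome. Holding it fixed would remove that part of the effect; the total effect is the pooled difference.
Pooled: Diet X 48.7% vs Diet Y 76.5%; Diet Y is higher overall.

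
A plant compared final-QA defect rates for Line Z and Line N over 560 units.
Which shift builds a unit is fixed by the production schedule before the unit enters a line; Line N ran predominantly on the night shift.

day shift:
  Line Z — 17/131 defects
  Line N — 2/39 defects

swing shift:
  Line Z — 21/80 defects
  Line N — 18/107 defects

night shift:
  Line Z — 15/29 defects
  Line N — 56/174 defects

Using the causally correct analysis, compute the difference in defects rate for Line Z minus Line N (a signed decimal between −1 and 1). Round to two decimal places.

Shift is set before the line has any effect — it is not caused by the line — and it independently drives the outcome. That makes it a confounder, so the causal comparison is within shift levels.
Adjusting over the population distribution of shift: 0.304·(0.130−0.051) + 0.334·(0.263−0.168) + 0.362·(0.517−0.322) = +0.126.

+0.13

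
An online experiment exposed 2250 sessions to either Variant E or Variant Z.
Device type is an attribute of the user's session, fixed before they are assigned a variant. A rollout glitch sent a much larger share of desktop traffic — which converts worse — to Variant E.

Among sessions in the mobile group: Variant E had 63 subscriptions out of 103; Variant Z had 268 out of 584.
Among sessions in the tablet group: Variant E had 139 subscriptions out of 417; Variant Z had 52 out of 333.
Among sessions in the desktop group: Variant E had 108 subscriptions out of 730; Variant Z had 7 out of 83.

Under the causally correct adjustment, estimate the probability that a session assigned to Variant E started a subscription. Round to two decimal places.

0.35

Device type satisfies the back-door criterion: it is not a descendant of the variant, and it blocks the spurious path from variant to outcome. Adjusting for it (i.e., using the within-device type rates) gives the causal effect.
Standardising Variant E to the population device type mix: 0.305·63/103 + 0.333·139/417 + 0.361·108/730 = 0.351.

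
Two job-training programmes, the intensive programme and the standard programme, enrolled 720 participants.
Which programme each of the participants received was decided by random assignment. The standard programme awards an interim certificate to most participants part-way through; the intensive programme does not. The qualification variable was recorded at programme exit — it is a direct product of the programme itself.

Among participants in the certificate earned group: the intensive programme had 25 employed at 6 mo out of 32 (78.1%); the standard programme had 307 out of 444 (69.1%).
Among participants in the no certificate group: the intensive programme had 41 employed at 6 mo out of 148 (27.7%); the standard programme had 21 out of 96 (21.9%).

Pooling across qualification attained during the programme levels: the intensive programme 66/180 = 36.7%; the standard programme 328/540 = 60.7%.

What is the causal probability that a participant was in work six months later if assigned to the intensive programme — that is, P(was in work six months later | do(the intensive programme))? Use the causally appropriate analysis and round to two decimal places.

0.37

Within every qualification attained during the programme level the intensive programme has the higher rate, yet pooled the standard programme does — Simpson's reversal.
Qualification attained during the programme is recorded after the programme and is itself shifted by it — it sits on the causal path from programme to outcome. Conditioning on a mediator would strip out part of the effect we want; the pooled comparison gives the total causal effect.
So P(outcome | do(the intensive programme)) is just the pooled rate for the intensive programme: 66/180 = 0.367.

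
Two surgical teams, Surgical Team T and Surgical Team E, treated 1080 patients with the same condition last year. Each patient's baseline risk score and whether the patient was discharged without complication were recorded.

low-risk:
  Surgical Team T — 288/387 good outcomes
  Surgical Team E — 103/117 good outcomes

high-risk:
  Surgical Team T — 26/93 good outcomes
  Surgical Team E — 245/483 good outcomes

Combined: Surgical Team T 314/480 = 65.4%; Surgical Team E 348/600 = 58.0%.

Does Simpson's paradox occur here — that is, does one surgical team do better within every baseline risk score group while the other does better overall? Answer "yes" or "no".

Within each baseline risk score level (low-risk 74.4% vs 88.0%; high-risk 28.0% vs 50.7%), Surgical Team E has the higher rate every time. Pooled: 65.4% vs 58.0% — Surgical Team T has the higher rate overall. The two comparisons disagree.

yes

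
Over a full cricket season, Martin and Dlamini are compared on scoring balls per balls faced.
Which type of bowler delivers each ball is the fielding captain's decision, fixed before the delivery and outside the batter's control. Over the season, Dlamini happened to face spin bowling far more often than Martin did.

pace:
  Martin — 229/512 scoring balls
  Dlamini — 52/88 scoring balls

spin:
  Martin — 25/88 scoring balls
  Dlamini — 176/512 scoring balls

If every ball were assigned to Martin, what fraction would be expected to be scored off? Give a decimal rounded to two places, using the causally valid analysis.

0.37

The bowling type-specific comparison favours Dlamini throughout, but the pooled figures favour Martin. The question is whether to condition on bowling type.
Nothing the player does changes bowling type; the imbalance is an allocation artefact. With bowling type also predicting the outcome, the pooled figure is confounded, and the within-stratum comparison is the causal one.
Standardising Martin to the population bowling type mix: 0.500·229/512 + 0.500·25/88 = 0.366.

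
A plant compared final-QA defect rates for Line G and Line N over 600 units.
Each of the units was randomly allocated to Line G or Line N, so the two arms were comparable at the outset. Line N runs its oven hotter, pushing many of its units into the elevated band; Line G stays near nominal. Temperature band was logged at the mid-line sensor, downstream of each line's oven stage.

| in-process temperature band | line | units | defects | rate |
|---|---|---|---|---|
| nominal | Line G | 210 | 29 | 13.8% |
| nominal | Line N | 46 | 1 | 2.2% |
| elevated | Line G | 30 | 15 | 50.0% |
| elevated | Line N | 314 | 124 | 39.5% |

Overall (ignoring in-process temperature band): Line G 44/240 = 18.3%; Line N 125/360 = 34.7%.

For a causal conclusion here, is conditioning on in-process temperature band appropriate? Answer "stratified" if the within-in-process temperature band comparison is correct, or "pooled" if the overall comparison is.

Line N is lower inside every in-process temperature band stratum but Line G is lower in aggregate. Whether to stratify depends on how in-process temperature band relates to the line.
Stratifying would compare lines among units the lines themselves sorted into in-process temperature band groups — a form of selection on an intermediate. The unconditioned pooled rates give the total causal effect.
Pooled: Line G 18.3% vs Line N 34.7%; Line G is lower overall.

pooled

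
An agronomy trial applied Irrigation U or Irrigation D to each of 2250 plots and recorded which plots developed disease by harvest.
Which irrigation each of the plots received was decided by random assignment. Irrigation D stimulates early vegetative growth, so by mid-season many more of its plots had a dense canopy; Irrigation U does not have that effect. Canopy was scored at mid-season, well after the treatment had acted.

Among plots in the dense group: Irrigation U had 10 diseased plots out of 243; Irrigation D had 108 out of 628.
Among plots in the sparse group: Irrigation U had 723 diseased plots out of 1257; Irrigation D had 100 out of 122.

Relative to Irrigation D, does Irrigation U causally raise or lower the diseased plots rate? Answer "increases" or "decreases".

Mid-season canopy here is a post-treatment variable shaped by the irrigation; conditioning on it would introduce bias rather than remove it. The overall comparison is the causal one.
Pooled: Irrigation U 48.9% vs Irrigation D 27.7%; Irrigation D is lower overall.

increases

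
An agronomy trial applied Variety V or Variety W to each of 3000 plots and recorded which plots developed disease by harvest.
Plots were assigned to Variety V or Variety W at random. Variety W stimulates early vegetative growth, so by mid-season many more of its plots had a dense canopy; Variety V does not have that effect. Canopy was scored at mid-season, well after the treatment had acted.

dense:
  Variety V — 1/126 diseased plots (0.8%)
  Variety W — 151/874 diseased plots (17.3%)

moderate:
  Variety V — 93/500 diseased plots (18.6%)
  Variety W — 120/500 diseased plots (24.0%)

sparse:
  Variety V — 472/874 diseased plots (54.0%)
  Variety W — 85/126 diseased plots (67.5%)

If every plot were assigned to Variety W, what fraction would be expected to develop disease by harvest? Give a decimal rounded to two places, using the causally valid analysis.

0.24

Variety V is lower inside every mid-season canopy stratum but Variety W is lower in aggregate. Whether to stratify depends on how mid-season canopy relates to the variety.
Mid-season canopy lies on the pathway variety → mid-season canopy → outcome, so adjusting for it blocks the indirect effect. For the total causal effect of variety, use the unadjusted pooled rates.
So P(outcome | do(Variety W)) is just the pooled rate for Variety W: 356/1500 = 0.237.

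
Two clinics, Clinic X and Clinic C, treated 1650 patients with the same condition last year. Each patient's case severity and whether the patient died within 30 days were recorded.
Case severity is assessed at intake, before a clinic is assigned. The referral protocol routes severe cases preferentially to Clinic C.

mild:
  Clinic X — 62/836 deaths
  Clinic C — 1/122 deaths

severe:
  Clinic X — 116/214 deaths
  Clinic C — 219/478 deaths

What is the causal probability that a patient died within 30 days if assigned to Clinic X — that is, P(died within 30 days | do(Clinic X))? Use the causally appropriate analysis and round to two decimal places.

Case severity is set before the clinic has any effect — it is not caused by the clinic — and it independently drives the outcome. That makes it a confounder, so the causal comparison is within case severity levels.
Standardising Clinic X to the population case severity mix: 0.581·62/836 + 0.419·116/214 = 0.270.

0.27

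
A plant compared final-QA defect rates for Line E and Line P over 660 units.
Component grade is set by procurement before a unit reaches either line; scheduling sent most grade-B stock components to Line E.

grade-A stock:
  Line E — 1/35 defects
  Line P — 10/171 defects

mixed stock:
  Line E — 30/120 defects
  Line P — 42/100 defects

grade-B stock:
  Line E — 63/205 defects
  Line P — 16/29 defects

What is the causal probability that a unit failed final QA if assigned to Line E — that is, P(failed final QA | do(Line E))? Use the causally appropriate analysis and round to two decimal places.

Line E is lower inside every component grade stratum but Line P is lower in aggregate. Whether to stratify depends on how component grade relates to the line.
The imbalance in component grade arose from how units were allocated, not from anything the line did; and component grade independently affects the outcome. The pooled gap is confounded — condition on component grade.
Standardising Line E to the population component grade mix: 0.312·1/35 + 0.333·30/120 + 0.355·63/205 = 0.201.

0.20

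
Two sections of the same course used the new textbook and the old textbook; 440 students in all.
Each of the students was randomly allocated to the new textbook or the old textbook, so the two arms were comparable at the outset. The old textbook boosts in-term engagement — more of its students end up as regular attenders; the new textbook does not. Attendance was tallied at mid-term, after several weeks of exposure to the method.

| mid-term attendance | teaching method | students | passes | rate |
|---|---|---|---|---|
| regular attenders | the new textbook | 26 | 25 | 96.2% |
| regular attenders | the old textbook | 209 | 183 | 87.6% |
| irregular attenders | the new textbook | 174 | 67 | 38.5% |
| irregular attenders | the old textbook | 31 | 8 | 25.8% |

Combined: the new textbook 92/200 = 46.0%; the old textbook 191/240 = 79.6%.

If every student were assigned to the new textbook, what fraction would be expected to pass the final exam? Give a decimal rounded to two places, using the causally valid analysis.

the new textbook is higher inside every mid-term attendance stratum but the old textbook is higher in aggregate. Whether to stratify depends on how mid-term attendance relates to the teaching method.
Stratifying would compare teaching methods among students the teaching methods themselves sorted into mid-term attendance groups — a form of selection on an intermediate. The unconditioned pooled rates give the total causal effect.
So P(outcome | do(the new textbook)) is just the pooled rate for the new textbook: 92/200 = 0.460.

0.46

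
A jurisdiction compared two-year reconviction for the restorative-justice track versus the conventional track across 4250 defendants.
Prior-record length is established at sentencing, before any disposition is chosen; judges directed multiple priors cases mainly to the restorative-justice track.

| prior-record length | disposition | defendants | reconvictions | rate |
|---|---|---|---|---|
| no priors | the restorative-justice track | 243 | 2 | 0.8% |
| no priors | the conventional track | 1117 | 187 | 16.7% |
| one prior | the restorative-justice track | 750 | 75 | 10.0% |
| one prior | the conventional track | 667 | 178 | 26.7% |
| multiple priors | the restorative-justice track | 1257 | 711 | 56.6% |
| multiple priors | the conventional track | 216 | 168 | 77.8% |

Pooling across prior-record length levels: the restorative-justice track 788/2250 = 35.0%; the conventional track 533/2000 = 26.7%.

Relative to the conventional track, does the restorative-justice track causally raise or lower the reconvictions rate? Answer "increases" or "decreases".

decreases

Within every prior-record length level the restorative-justice track has the lower rate, yet pooled the conventional track does — Simpson's reversal.
Here prior-record length is a common cause — it drives both which disposition a case falls under and the outcome. The crude comparison mixes populations; the stratum-specific rates are the causally relevant ones.
Within each level — no priors: 0.8% vs 16.7%; one prior: 10.0% vs 26.7%; multiple priors: 56.6% vs 77.8% — the restorative-justice track is lower every time.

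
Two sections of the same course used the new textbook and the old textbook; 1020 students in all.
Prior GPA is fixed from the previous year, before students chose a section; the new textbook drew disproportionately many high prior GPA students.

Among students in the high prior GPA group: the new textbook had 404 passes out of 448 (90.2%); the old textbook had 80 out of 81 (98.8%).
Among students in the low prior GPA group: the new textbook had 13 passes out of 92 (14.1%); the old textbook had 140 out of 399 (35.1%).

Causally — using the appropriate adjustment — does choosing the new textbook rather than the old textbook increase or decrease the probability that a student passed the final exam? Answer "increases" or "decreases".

decreases

The prior GPA band-specific comparison favours the old textbook throughout, but the pooled figures favour the new textbook. The question is whether to condition on prior GPA band.
Nothing the teaching method does changes prior GPA band; the imbalance is an allocation artefact. With prior GPA band also predicting the outcome, the pooled figure is confounded, and the within-stratum comparison is the causal one.
Within each level — high prior GPA: 90.2% vs 98.8%; low prior GPA: 14.1% vs 35.1% — the old textbook is higher every time.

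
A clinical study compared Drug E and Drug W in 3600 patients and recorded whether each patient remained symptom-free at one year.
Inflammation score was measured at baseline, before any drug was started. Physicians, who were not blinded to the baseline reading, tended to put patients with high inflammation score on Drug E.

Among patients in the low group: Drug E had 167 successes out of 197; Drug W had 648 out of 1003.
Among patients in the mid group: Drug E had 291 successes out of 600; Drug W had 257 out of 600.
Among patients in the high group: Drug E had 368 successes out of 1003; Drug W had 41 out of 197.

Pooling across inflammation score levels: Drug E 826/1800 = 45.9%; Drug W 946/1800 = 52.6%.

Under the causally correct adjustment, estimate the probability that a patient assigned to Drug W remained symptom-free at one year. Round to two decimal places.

0.43

The inflammation score-specific comparison favours Drug E throughout, but the pooled figures favour Drug W. The question is whether to condition on inflammation score.
Here inflammation score is a common cause — it drives both which drug a case falls under and the outcome. The crude comparison mixes populations; the stratum-specific rates are the causally relevant ones.
Standardising Drug W to the population inflammation score mix: 0.333·648/1003 + 0.333·257/600 + 0.333·41/197 = 0.428.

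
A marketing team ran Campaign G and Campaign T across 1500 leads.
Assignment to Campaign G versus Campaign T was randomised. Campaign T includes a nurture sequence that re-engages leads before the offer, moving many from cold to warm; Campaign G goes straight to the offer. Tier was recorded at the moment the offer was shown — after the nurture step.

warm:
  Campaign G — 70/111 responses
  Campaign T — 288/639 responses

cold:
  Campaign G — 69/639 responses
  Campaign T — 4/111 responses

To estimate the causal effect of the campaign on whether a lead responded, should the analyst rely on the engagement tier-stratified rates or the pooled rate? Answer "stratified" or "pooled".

Engagement tier is recorded after the campaign and is itself shifted by it — it sits on the causal path from campaign to outcome. Conditioning on a mediator would strip out part of the effect we want; the pooled comparison gives the total causal effect.
Pooled: Campaign G 18.5% vs Campaign T 38.9%; Campaign T is higher overall.

pooled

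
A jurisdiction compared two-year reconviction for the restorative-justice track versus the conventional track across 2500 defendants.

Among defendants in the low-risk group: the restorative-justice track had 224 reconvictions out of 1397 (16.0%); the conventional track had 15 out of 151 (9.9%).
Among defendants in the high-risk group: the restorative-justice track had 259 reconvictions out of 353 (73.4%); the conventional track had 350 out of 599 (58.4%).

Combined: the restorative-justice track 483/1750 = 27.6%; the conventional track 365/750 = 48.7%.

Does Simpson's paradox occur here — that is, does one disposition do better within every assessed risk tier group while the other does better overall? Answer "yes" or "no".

yes

Within each assessed risk tier level (low-risk 16.0% vs 9.9%; high-risk 73.4% vs 58.4%), the conventional track has the lower rate every time. Pooled: 27.6% vs 48.7% — the restorative-justice track has the lower rate overall. The two comparisons disagree.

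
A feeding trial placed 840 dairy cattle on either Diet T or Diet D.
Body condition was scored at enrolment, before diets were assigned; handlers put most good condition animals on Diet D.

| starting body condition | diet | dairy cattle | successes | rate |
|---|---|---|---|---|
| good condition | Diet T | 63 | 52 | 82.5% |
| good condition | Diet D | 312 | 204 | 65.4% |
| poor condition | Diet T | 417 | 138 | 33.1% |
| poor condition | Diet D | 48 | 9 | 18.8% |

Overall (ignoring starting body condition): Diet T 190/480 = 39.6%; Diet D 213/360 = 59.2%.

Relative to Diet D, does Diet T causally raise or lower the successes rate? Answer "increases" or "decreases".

The stratified and pooled comparisons disagree (Diet T wins within each starting body condition; Diet D wins overall), so the answer turns on the causal role of starting body condition.
Nothing the diet does changes starting body condition; the imbalance is an allocation artefact. With starting body condition also predicting the outcome, the pooled figure is confounded, and the within-stratum comparison is the causal one.
Within each level — good condition: 82.5% vs 65.4%; poor condition: 33.1% vs 18.8% — Diet T is higher every time.

increases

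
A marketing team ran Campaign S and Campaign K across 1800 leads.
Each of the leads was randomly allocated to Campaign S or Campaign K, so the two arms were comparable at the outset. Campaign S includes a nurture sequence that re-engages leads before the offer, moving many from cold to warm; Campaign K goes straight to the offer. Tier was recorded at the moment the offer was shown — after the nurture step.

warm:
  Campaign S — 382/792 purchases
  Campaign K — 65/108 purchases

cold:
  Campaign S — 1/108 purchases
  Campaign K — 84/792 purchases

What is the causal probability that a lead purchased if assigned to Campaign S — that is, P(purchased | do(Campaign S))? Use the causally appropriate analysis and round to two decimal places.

0.43

The stratified and pooled comparisons disagree (Campaign K wins within each engagement tier; Campaign S wins overall), so the answer turns on the causal role of engagement tier.
The distribution of engagement tier is itself part of what the campaign does — it is an intermediate outcome. Holding it fixed would remove that part of the effect; the total effect is the pooled difference.
So P(outcome | do(Campaign S)) is just the pooled rate for Campaign S: 383/900 = 0.426.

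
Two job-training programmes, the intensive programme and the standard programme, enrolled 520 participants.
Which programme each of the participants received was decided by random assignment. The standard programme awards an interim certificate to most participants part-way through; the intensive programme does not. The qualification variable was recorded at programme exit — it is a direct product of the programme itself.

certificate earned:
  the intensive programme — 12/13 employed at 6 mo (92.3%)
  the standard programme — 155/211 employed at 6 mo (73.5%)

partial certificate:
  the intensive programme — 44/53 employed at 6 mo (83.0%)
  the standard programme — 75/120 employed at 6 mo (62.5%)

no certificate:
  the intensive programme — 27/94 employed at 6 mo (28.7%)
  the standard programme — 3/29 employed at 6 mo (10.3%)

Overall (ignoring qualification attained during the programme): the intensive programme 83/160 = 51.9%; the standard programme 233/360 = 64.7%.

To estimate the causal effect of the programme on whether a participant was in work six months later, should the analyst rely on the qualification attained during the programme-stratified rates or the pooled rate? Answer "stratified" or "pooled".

pooled

The qualification attained during the programme-specific comparison favours the intensive programme throughout, but the pooled figures favour the standard programme. The question is whether to condition on qualification attained during the programme.
Qualification attained during the programme is recorded after the programme and is itself shifted by it — it sits on the causal path from programme to outcome. Conditioning on a mediator would strip out part of the effect we want; the pooled comparison gives the total causal effect.
Pooled: the intensive programme 51.9% vs the standard programme 64.7%; the standard programme is higher overall.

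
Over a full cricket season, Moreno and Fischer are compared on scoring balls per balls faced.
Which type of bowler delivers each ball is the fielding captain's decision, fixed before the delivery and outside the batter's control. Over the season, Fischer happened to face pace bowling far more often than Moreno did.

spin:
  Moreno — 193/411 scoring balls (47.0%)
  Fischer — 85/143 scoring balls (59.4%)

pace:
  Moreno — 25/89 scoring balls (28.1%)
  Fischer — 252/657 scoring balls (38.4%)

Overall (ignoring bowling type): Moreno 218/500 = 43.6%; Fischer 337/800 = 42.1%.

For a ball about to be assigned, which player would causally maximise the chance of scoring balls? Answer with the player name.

Bowling type differs across players for reasons unrelated to any effect of the player itself, and it separately predicts the outcome — a classic confounder. We must compare within bowling type levels.
Within each level — spin: 47.0% vs 59.4%; pace: 28.1% vs 38.4% — Fischer is higher every time.

Fischer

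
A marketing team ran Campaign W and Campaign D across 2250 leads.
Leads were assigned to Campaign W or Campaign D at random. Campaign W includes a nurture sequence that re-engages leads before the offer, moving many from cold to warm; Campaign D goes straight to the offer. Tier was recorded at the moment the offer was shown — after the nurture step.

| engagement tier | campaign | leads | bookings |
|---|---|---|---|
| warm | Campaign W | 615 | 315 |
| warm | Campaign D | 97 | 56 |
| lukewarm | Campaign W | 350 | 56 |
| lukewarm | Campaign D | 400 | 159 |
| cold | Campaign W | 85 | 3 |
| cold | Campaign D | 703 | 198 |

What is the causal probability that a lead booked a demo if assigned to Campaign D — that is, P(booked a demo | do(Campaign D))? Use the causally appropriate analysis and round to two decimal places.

Engagement tier is recorded after the campaign and is itself shifted by it — it sits on the causal path from campaign to outcome. Conditioning on a mediator would strip out part of the effect we want; the pooled comparison gives the total causal effect.
So P(outcome | do(Campaign D)) is just the pooled rate for Campaign D: 413/1200 = 0.344.

0.34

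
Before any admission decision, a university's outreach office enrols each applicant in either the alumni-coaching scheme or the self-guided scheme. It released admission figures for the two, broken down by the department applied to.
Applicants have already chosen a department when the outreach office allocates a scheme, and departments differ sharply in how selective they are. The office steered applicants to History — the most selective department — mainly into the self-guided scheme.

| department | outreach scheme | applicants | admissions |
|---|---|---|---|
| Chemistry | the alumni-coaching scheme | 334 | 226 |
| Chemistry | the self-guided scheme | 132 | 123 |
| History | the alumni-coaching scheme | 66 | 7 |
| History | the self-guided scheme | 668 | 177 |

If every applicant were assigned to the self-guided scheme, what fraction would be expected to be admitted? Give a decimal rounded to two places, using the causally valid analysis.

0.52

Within every department level the self-guided scheme has the higher rate, yet pooled the alumni-coaching scheme does — Simpson's reversal.
Since department is a pre-existing factor (not a product of the outreach scheme) and it affects the outcome on its own, it is a confounder. The stratified rates, not the pooled rate, identify the causal effect.
Standardising the self-guided scheme to the population department mix: 0.388·123/132 + 0.612·177/668 = 0.524.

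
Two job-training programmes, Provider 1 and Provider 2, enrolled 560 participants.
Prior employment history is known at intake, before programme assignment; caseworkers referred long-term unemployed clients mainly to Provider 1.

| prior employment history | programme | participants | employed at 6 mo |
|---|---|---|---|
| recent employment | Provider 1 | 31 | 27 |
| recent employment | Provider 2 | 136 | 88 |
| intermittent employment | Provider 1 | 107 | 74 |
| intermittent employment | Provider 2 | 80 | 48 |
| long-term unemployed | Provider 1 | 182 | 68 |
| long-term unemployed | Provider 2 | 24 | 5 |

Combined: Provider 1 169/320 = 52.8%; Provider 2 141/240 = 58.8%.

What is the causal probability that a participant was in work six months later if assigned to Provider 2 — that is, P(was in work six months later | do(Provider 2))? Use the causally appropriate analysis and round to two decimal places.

The prior employment history-specific comparison favours Provider 1 throughout, but the pooled figures favour Provider 2. The question is whether to condition on prior employment history.
Prior employment history is set before the programme has any effect — it is not caused by the programme — and it independently drives the outcome. That makes it a confounder, so the causal comparison is within prior employment history levels.
Standardising Provider 2 to the population prior employment history mix: 0.298·88/136 + 0.334·48/80 + 0.368·5/24 = 0.470.

0.47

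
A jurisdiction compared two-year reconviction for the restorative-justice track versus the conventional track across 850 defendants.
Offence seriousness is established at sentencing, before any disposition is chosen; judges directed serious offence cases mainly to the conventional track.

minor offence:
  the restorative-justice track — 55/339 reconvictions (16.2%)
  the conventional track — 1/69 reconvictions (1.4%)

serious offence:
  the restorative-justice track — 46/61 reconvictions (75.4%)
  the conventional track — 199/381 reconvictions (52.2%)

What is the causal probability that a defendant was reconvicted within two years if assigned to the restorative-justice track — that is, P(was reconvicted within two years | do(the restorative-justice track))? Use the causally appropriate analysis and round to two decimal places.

0.47

Within every offence seriousness level the conventional track has the lower rate, yet pooled the restorative-justice track does — Simpson's reversal.
Nothing the disposition does changes offence seriousness; the imbalance is an allocation artefact. With offence seriousness also predicting the outcome, the pooled figure is confounded, and the within-stratum comparison is the causal one.
Standardising the restorative-justice track to the population offence seriousness mix: 0.480·55/339 + 0.520·46/61 = 0.470.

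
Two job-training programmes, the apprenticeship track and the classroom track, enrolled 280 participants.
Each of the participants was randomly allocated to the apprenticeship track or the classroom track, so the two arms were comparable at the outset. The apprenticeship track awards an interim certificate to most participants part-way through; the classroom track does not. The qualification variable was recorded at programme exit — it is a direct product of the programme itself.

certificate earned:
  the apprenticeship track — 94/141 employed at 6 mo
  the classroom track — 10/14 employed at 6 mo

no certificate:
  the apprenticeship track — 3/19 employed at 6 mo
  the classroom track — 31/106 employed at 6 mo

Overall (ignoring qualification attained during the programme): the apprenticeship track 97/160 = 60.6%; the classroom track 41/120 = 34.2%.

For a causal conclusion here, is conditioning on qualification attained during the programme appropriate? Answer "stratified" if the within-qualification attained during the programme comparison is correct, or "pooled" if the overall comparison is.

Within every qualification attained during the programme level the classroom track has the higher rate, yet pooled the apprenticeship track does — Simpson's reversal.
Qualification attained during the programme is recorded after the programme and is itself shifted by it — it sits on the causal path from programme to outcome. Conditioning on a mediator would strip out part of the effect we want; the pooled comparison gives the total causal effect.
Pooled: the apprenticeship track 60.6% vs the classroom track 34.2%; the apprenticeship track is higher overall.

pooled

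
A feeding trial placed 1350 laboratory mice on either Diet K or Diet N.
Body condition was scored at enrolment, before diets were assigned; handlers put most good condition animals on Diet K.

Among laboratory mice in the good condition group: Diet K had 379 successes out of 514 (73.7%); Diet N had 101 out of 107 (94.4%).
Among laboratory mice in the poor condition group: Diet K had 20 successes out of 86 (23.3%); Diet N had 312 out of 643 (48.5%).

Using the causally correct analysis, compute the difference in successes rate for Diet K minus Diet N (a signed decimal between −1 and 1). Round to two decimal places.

Here starting body condition is a common cause — it drives both which diet a case falls under and the outcome. The crude comparison mixes populations; the stratum-specific rates are the causally relevant ones.
Adjusting over the population distribution of starting body condition: 0.460·(0.737−0.944) + 0.540·(0.233−0.485) = -0.231.

-0.23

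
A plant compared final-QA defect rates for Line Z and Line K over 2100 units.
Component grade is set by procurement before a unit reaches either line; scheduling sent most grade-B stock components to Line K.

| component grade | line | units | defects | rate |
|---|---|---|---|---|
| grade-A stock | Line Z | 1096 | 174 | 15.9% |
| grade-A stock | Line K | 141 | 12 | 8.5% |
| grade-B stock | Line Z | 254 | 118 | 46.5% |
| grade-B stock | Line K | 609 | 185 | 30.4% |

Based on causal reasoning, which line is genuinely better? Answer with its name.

Line K

Component grade is set before the line has any effect — it is not caused by the line — and it independently drives the outcome. That makes it a confounder, so the causal comparison is within component grade levels.
Within each level — grade-A stock: 15.9% vs 8.5%; grade-B stock: 46.5% vs 30.4% — Line K is lower every time.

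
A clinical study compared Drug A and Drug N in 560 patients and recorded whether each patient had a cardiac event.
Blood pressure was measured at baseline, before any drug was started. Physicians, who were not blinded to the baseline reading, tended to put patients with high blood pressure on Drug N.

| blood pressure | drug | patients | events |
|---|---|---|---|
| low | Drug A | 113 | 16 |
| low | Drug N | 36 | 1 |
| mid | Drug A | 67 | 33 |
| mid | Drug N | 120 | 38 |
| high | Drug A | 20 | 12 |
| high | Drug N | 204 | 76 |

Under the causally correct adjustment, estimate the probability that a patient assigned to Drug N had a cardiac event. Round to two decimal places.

The imbalance in blood pressure arose from how patients were allocated, not from anything the drug did; and blood pressure independently affects the outcome. The pooled gap is confounded — condition on blood pressure.
Standardising Drug N to the population blood pressure mix: 0.266·1/36 + 0.334·38/120 + 0.400·76/204 = 0.262.

0.26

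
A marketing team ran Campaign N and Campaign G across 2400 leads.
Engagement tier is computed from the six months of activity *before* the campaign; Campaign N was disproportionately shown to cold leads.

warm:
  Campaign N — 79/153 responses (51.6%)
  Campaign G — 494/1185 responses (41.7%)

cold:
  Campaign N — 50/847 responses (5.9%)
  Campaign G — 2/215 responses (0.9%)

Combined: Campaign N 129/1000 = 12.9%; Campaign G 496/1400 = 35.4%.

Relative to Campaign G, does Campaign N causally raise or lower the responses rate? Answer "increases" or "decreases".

Campaign N is higher inside every engagement tier stratum but Campaign G is higher in aggregate. Whether to stratify depends on how engagement tier relates to the campaign.
Here engagement tier is a common cause — it drives both which campaign a case falls under and the outcome. The crude comparison mixes populations; the stratum-specific rates are the causally relevant ones.
Within each level — warm: 51.6% vs 41.7%; cold: 5.9% vs 0.9% — Campaign N is higher every time.

increases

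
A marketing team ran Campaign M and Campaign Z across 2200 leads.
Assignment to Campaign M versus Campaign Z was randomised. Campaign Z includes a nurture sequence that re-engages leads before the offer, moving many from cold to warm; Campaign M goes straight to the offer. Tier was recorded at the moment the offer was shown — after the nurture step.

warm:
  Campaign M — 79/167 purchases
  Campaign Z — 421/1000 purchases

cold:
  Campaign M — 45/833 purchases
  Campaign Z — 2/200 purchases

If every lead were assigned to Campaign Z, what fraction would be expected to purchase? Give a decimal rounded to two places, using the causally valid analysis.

0.35

The stratified and pooled comparisons disagree (Campaign M wins within each engagement tier; Campaign Z wins overall), so the answer turns on the causal role of engagement tier.
Because the campaign influences engagement tier, engagement tier is a post-treatment mediator, not a confounder. Stratifying on it would bias the estimate; the causal effect is the crude pooled difference.
So P(outcome | do(Campaign Z)) is just the pooled rate for Campaign Z: 423/1200 = 0.352.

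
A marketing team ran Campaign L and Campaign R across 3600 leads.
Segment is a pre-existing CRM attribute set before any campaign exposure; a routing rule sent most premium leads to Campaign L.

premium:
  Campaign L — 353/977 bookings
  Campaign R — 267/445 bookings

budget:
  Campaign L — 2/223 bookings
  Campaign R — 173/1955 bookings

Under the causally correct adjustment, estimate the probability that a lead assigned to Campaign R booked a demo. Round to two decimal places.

The stratified and pooled comparisons disagree (Campaign R wins within each customer segment; Campaign L wins overall), so the answer turns on the causal role of customer segment.
Customer segment satisfies the back-door criterion: it is not a descendant of the campaign, and it blocks the spurious path from campaign to outcome. Adjusting for it (i.e., using the within-customer segment rates) gives the causal effect.
Standardising Campaign R to the population customer segment mix: 0.395·267/445 + 0.605·173/1955 = 0.291.

0.29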